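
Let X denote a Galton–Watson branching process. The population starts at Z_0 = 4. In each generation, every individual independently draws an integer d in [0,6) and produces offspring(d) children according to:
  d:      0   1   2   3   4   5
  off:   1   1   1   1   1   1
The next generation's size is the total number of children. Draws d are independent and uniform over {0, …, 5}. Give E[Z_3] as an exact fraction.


4

Outcome values over d=0..5: [1, 1, 1, 1, 1, 1]
Σy = 6, Σy² = 6, M = 6
μ = 6/6 = 1,  σ² = 6/6 − (1)² = 0
E[Z_0] = 4
E[Z_1] = 1·E[Z_0] = 4
E[Z_2] = 1·E[Z_1] = 4
E[Z_3] = 1·E[Z_2] = 4


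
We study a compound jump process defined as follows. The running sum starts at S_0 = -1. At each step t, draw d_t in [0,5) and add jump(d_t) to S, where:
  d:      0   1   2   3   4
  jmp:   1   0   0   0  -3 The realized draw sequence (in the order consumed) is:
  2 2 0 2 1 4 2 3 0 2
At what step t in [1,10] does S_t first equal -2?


t=0: S=-1, d=2, jump=0, S_1=-1
t=1: S=-1, d=2, jump=0, S_2=-1
t=2: S=-1, d=0, jump=1, S_3=0
t=3: S=0, d=2, jump=0, S_4=0
t=4: S=0, d=1, jump=0, S_5=0
t=5: S=0, d=4, jump=-3, S_6=-3
t=6: S=-3, d=2, jump=0, S_7=-3
t=7: S=-3, d=3, jump=0, S_8=-3
t=8: S=-3, d=0, jump=1, S_9=-2
t=9: S=-2, d=2, jump=0, S_10=-2

9


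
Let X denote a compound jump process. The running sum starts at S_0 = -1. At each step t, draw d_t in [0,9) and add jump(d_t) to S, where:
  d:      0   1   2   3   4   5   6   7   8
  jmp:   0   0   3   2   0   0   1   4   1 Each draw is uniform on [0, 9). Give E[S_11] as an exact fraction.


112/9

Outcome values over d=0..8: [0, 0, 3, 2, 0, 0, 1, 4, 1]
Σy = 11, Σy² = 31, M = 9
μ = 11/9 = 11/9,  σ² = 31/9 − (11/9)² = 158/81
E[S_11] = -1 + 11·(11/9) = 112/9


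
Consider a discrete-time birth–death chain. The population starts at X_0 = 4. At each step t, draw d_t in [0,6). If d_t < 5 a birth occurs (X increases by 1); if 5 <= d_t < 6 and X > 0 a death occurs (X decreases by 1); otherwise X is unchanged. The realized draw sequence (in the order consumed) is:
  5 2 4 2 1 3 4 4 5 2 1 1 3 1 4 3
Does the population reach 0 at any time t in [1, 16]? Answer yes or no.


t=0: X=4, d=5 → death, X_1=3
t=1: X=3, d=2 → birth, X_2=4
t=2: X=4, d=4 → birth, X_3=5
t=3: X=5, d=2 → birth, X_4=6
t=4: X=6, d=1 → birth, X_5=7
t=5: X=7, d=3 → birth, X_6=8
t=6: X=8, d=4 → birth, X_7=9
t=7: X=9, d=4 → birth, X_8=10
t=8: X=10, d=5 → death, X_9=9
t=9: X=9, d=2 → birth, X_10=10
t=10: X=10, d=1 → birth, X_11=11
t=11: X=11, d=1 → birth, X_12=12
t=12: X=12, d=3 → birth, X_13=13
t=13: X=13, d=1 → birth, X_14=14
t=14: X=14, d=4 → birth, X_15=15
t=15: X=15, d=3 → birth, X_16=16

no


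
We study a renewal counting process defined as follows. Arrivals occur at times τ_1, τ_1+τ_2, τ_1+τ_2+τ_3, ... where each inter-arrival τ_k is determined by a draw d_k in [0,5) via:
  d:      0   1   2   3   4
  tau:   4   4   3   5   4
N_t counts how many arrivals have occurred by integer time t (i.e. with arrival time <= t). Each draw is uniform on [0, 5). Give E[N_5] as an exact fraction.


1

Inter-arrival values over d=0..4: [4, 4, 3, 5, 4]
Each d has probability 1/5, so the pmf of τ is: f(3) = 1/5, f(4) = 3/5, f(5) = 1/5
Renewal equation for m(n) = E[N_n]: condition on τ_1 = k (if k <= n, one arrival plus a fresh copy on the remaining n−k steps): m(n) = F(n) + Σ_{k<=n} f(k)·m(n−k), where F(n) = P(τ <= n) and m(0) = 0
m(1) = F(1) = 0
m(2) = F(2) = 0
m(3) = F(3) = 1/5
m(4) = F(4) = 4/5
m(5) = F(5) = 1
E[N_5] = m(5) = 1


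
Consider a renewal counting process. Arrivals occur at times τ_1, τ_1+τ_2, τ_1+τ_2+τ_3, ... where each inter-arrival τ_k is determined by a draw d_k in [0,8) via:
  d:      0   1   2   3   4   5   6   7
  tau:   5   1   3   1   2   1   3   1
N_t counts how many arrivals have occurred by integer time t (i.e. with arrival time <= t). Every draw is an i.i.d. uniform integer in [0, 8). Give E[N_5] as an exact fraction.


Inter-arrival values over d=0..7: [5, 1, 3, 1, 2, 1, 3, 1]
Each d has probability 1/8, so the pmf of τ is: f(1) = 1/2, f(2) = 1/8, f(3) = 1/4, f(5) = 1/8
Renewal equation for m(n) = E[N_n]: condition on τ_1 = k (if k <= n, one arrival plus a fresh copy on the remaining n−k steps): m(n) = F(n) + Σ_{k<=n} f(k)·m(n−k), where F(n) = P(τ <= n) and m(0) = 0
m(1) = F(1) = 1/2
m(2) = F(2) + f(1)·m(1) = 5/8 + 1/2·1/2 = 7/8
m(3) = F(3) + f(1)·m(2) + f(2)·m(1) = 7/8 + 1/2·7/8 + 1/8·1/2 = 11/8
m(4) = F(4) + f(1)·m(3) + f(2)·m(2) + f(3)·m(1) = 7/8 + 1/2·11/8 + 1/8·7/8 + 1/4·1/2 = 115/64
m(5) = F(5) + f(1)·m(4) + f(2)·m(3) + f(3)·m(2) = 1 + 1/2·115/64 + 1/8·11/8 + 1/4·7/8 = 293/128
E[N_5] = m(5) = 293/128

293/128


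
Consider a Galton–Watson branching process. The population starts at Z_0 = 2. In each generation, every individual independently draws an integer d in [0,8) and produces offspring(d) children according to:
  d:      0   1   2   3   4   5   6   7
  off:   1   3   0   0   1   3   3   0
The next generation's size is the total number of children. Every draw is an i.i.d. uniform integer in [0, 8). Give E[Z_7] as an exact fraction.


Outcome values over d=0..7: [1, 3, 0, 0, 1, 3, 3, 0]
Σy = 11, Σy² = 29, M = 8
μ = 11/8 = 11/8,  σ² = 29/8 − (11/8)² = 111/64
E[Z_0] = 2
E[Z_1] = 11/8·E[Z_0] = 11/4
E[Z_2] = 11/8·E[Z_1] = 121/32
E[Z_3] = 11/8·E[Z_2] = 1331/256
E[Z_4] = 11/8·E[Z_3] = 14641/2048
E[Z_5] = 11/8·E[Z_4] = 161051/16384
E[Z_6] = 11/8·E[Z_5] = 1771561/131072
E[Z_7] = 11/8·E[Z_6] = 19487171/1048576

19487171/1048576


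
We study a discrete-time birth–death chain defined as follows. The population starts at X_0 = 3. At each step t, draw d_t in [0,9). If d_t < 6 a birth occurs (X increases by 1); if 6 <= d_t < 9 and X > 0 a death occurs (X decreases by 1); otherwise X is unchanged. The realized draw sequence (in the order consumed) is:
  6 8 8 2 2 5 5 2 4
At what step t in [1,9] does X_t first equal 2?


1

t=0: X=3, d=6 → death, X_1=2
t=1: X=2, d=8 → death, X_2=1
t=2: X=1, d=8 → death, X_3=0
t=3: X=0, d=2 → birth, X_4=1
t=4: X=1, d=2 → birth, X_5=2
t=5: X=2, d=5 → birth, X_6=3
t=6: X=3, d=5 → birth, X_7=4
t=7: X=4, d=2 → birth, X_8=5
t=8: X=5, d=4 → birth, X_9=6


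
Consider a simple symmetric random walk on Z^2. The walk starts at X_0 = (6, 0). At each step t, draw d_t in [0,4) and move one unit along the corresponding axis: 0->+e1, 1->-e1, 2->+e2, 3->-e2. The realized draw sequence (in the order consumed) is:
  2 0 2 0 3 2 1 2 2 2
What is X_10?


(7, 5)

t=0: X=(6, 0), d=2 → +e2, X_1=(6, 1)
t=1: X=(6, 1), d=0 → +e1, X_2=(7, 1)
t=2: X=(7, 1), d=2 → +e2, X_3=(7, 2)
t=3: X=(7, 2), d=0 → +e1, X_4=(8, 2)
t=4: X=(8, 2), d=3 → -e2, X_5=(8, 1)
t=5: X=(8, 1), d=2 → +e2, X_6=(8, 2)
t=6: X=(8, 2), d=1 → -e1, X_7=(7, 2)
t=7: X=(7, 2), d=2 → +e2, X_8=(7, 3)
t=8: X=(7, 3), d=2 → +e2, X_9=(7, 4)
t=9: X=(7, 4), d=2 → +e2, X_10=(7, 5)


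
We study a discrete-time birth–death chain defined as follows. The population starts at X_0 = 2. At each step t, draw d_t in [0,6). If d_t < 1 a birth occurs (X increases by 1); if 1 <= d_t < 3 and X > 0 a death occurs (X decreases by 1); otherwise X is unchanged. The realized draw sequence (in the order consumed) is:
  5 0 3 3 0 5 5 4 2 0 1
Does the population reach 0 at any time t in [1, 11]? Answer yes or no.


t=0: X=2, d=5 → hold, X_1=2
t=1: X=2, d=0 → birth, X_2=3
t=2: X=3, d=3 → hold, X_3=3
t=3: X=3, d=3 → hold, X_4=3
t=4: X=3, d=0 → birth, X_5=4
t=5: X=4, d=5 → hold, X_6=4
t=6: X=4, d=5 → hold, X_7=4
t=7: X=4, d=4 → hold, X_8=4
t=8: X=4, d=2 → death, X_9=3
t=9: X=3, d=0 → birth, X_10=4
t=10: X=4, d=1 → death, X_11=3

no


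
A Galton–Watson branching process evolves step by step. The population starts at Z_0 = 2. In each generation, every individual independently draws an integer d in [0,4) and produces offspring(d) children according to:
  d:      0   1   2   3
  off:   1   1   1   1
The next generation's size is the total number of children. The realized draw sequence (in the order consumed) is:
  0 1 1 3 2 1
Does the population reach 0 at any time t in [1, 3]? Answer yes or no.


gen 0: Z_0=2, draws=[0, 1], offspring=[1, 1], Z_1=2
gen 1: Z_1=2, draws=[1, 3], offspring=[1, 1], Z_2=2
gen 2: Z_2=2, draws=[2, 1], offspring=[1, 1], Z_3=2

no


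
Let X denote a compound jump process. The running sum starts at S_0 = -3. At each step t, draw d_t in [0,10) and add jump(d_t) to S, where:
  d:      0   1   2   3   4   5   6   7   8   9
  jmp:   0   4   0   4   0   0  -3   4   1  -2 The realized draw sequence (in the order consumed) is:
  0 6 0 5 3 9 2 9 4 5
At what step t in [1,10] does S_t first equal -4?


t=0: S=-3, d=0, jump=0, S_1=-3
t=1: S=-3, d=6, jump=-3, S_2=-6
t=2: S=-6, d=0, jump=0, S_3=-6
t=3: S=-6, d=5, jump=0, S_4=-6
t=4: S=-6, d=3, jump=4, S_5=-2
t=5: S=-2, d=9, jump=-2, S_6=-4
t=6: S=-4, d=2, jump=0, S_7=-4
t=7: S=-4, d=9, jump=-2, S_8=-6
t=8: S=-6, d=4, jump=0, S_9=-6
t=9: S=-6, d=5, jump=0, S_10=-6

6


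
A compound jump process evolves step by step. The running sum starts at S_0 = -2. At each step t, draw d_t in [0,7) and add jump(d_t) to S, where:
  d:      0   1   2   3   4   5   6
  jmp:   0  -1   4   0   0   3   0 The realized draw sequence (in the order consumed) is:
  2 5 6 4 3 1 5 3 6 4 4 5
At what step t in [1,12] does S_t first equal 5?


t=0: S=-2, d=2, jump=4, S_1=2
t=1: S=2, d=5, jump=3, S_2=5
t=2: S=5, d=6, jump=0, S_3=5
t=3: S=5, d=4, jump=0, S_4=5
t=4: S=5, d=3, jump=0, S_5=5
t=5: S=5, d=1, jump=-1, S_6=4
t=6: S=4, d=5, jump=3, S_7=7
t=7: S=7, d=3, jump=0, S_8=7
t=8: S=7, d=6, jump=0, S_9=7
t=9: S=7, d=4, jump=0, S_10=7
t=10: S=7, d=4, jump=0, S_11=7
t=11: S=7, d=5, jump=3, S_12=10

2


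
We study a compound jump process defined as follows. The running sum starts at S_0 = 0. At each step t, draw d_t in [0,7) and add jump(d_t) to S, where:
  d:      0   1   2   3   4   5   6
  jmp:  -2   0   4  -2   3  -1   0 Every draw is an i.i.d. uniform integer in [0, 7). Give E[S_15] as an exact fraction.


Outcome values over d=0..6: [-2, 0, 4, -2, 3, -1, 0]
Σy = 2, Σy² = 34, M = 7
μ = 2/7 = 2/7,  σ² = 34/7 − (2/7)² = 234/49
E[S_15] = 0 + 15·(2/7) = 30/7

30/7


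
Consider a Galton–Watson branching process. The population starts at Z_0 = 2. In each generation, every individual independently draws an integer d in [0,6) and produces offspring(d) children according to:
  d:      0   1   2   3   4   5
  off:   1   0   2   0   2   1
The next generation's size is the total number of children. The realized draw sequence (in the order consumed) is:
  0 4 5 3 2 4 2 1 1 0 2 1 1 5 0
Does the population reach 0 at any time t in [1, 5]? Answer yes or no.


gen 0: Z_0=2, draws=[0, 4], offspring=[1, 2], Z_1=3
gen 1: Z_1=3, draws=[5, 3, 2], offspring=[1, 0, 2], Z_2=3
gen 2: Z_2=3, draws=[4, 2, 1], offspring=[2, 2, 0], Z_3=4
gen 3: Z_3=4, draws=[1, 0, 2, 1], offspring=[0, 1, 2, 0], Z_4=3
gen 4: Z_4=3, draws=[1, 5, 0], offspring=[0, 1, 1], Z_5=2

no


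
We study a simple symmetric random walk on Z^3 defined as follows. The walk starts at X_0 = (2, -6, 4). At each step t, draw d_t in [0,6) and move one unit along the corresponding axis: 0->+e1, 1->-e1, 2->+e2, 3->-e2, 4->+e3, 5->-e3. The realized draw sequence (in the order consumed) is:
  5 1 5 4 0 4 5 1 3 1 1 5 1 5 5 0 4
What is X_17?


t=0: X=(2, -6, 4), d=5 → -e3, X_1=(2, -6, 3)
t=1: X=(2, -6, 3), d=1 → -e1, X_2=(1, -6, 3)
t=2: X=(1, -6, 3), d=5 → -e3, X_3=(1, -6, 2)
t=3: X=(1, -6, 2), d=4 → +e3, X_4=(1, -6, 3)
t=4: X=(1, -6, 3), d=0 → +e1, X_5=(2, -6, 3)
t=5: X=(2, -6, 3), d=4 → +e3, X_6=(2, -6, 4)
t=6: X=(2, -6, 4), d=5 → -e3, X_7=(2, -6, 3)
t=7: X=(2, -6, 3), d=1 → -e1, X_8=(1, -6, 3)
t=8: X=(1, -6, 3), d=3 → -e2, X_9=(1, -7, 3)
t=9: X=(1, -7, 3), d=1 → -e1, X_10=(0, -7, 3)
t=10: X=(0, -7, 3), d=1 → -e1, X_11=(-1, -7, 3)
t=11: X=(-1, -7, 3), d=5 → -e3, X_12=(-1, -7, 2)
t=12: X=(-1, -7, 2), d=1 → -e1, X_13=(-2, -7, 2)
t=13: X=(-2, -7, 2), d=5 → -e3, X_14=(-2, -7, 1)
t=14: X=(-2, -7, 1), d=5 → -e3, X_15=(-2, -7, 0)
t=15: X=(-2, -7, 0), d=0 → +e1, X_16=(-1, -7, 0)
t=16: X=(-1, -7, 0), d=4 → +e3, X_17=(-1, -7, 1)

(-1, -7, 1)


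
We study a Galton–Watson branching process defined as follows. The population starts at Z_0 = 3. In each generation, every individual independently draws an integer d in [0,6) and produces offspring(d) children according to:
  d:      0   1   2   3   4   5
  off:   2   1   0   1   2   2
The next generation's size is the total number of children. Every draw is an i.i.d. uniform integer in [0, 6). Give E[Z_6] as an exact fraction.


Outcome values over d=0..5: [2, 1, 0, 1, 2, 2]
Σy = 8, Σy² = 14, M = 6
μ = 8/6 = 4/3,  σ² = 14/6 − (4/3)² = 5/9
E[Z_0] = 3
E[Z_1] = 4/3·E[Z_0] = 4
E[Z_2] = 4/3·E[Z_1] = 16/3
E[Z_3] = 4/3·E[Z_2] = 64/9
E[Z_4] = 4/3·E[Z_3] = 256/27
E[Z_5] = 4/3·E[Z_4] = 1024/81
E[Z_6] = 4/3·E[Z_5] = 4096/243

4096/243


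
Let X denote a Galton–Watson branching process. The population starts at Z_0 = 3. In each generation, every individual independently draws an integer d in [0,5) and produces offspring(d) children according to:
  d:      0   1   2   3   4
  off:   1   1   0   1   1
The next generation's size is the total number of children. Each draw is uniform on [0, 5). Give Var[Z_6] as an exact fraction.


Outcome values over d=0..4: [1, 1, 0, 1, 1]
Σy = 4, Σy² = 4, M = 5
μ = 4/5 = 4/5,  σ² = 4/5 − (4/5)² = 4/25
V_0 = 0, E_0 = 3
V_1 = 4/25·E_0 + (4/5)²·V_0 = 12/25;  E_1 = 12/5
V_2 = 4/25·E_1 + (4/5)²·V_1 = 432/625;  E_2 = 48/25
V_3 = 4/25·E_2 + (4/5)²·V_2 = 11712/15625;  E_3 = 192/125
V_4 = 4/25·E_3 + (4/5)²·V_3 = 283392/390625;  E_4 = 768/625
V_5 = 4/25·E_4 + (4/5)²·V_4 = 6454272/9765625;  E_5 = 3072/3125
V_6 = 4/25·E_5 + (4/5)²·V_5 = 141668352/244140625;  E_6 = 12288/15625

141668352/244140625


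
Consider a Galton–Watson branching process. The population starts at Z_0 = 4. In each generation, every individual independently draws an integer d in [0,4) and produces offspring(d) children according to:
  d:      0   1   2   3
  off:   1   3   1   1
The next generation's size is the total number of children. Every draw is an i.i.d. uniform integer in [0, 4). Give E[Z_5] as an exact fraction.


Outcome values over d=0..3: [1, 3, 1, 1]
Σy = 6, Σy² = 12, M = 4
μ = 6/4 = 3/2,  σ² = 12/4 − (3/2)² = 3/4
E[Z_0] = 4
E[Z_1] = 3/2·E[Z_0] = 6
E[Z_2] = 3/2·E[Z_1] = 9
E[Z_3] = 3/2·E[Z_2] = 27/2
E[Z_4] = 3/2·E[Z_3] = 81/4
E[Z_5] = 3/2·E[Z_4] = 243/8

243/8


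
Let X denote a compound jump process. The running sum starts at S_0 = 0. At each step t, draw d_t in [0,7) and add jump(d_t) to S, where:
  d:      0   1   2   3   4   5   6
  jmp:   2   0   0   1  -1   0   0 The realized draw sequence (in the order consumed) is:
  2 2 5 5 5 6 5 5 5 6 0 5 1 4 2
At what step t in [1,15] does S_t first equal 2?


11

t=0: S=0, d=2, jump=0, S_1=0
t=1: S=0, d=2, jump=0, S_2=0
t=2: S=0, d=5, jump=0, S_3=0
t=3: S=0, d=5, jump=0, S_4=0
t=4: S=0, d=5, jump=0, S_5=0
t=5: S=0, d=6, jump=0, S_6=0
t=6: S=0, d=5, jump=0, S_7=0
t=7: S=0, d=5, jump=0, S_8=0
t=8: S=0, d=5, jump=0, S_9=0
t=9: S=0, d=6, jump=0, S_10=0
t=10: S=0, d=0, jump=2, S_11=2
t=11: S=2, d=5, jump=0, S_12=2
t=12: S=2, d=1, jump=0, S_13=2
t=13: S=2, d=4, jump=-1, S_14=1
t=14: S=1, d=2, jump=0, S_15=1


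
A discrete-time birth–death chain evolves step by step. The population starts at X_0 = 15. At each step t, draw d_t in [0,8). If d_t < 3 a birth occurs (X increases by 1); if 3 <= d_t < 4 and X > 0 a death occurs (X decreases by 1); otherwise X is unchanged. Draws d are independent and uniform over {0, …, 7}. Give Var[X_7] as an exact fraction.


X can drop by at most 1 per step and X_0 = 15 > T = 7, so X_t >= 15 − t >= 8 > 0 for every t <= 7: the floor at 0 (the 'and X > 0' condition) never binds. Hence X_7 = X_0 + Σ_{t<7} Y_t with i.i.d. increments Y_t = y(d_t) ∈ {+1, −1, 0}.
Outcome values over d=0..7: [1, 1, 1, -1, 0, 0, 0, 0]
Σy = 2, Σy² = 4, M = 8
μ = 2/8 = 1/4,  σ² = 4/8 − (1/4)² = 7/16
Independent increments: Var[X_7] = 7·σ² = 7·(7/16) = 49/16

49/16


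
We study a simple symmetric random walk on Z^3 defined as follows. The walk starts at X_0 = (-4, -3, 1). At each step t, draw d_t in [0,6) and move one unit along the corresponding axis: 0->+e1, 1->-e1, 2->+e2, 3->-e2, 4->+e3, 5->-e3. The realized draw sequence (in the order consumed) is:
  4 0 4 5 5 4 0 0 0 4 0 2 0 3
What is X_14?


t=0: X=(-4, -3, 1), d=4 → +e3, X_1=(-4, -3, 2)
t=1: X=(-4, -3, 2), d=0 → +e1, X_2=(-3, -3, 2)
t=2: X=(-3, -3, 2), d=4 → +e3, X_3=(-3, -3, 3)
t=3: X=(-3, -3, 3), d=5 → -e3, X_4=(-3, -3, 2)
t=4: X=(-3, -3, 2), d=5 → -e3, X_5=(-3, -3, 1)
t=5: X=(-3, -3, 1), d=4 → +e3, X_6=(-3, -3, 2)
t=6: X=(-3, -3, 2), d=0 → +e1, X_7=(-2, -3, 2)
t=7: X=(-2, -3, 2), d=0 → +e1, X_8=(-1, -3, 2)
t=8: X=(-1, -3, 2), d=0 → +e1, X_9=(0, -3, 2)
t=9: X=(0, -3, 2), d=4 → +e3, X_10=(0, -3, 3)
t=10: X=(0, -3, 3), d=0 → +e1, X_11=(1, -3, 3)
t=11: X=(1, -3, 3), d=2 → +e2, X_12=(1, -2, 3)
t=12: X=(1, -2, 3), d=0 → +e1, X_13=(2, -2, 3)
t=13: X=(2, -2, 3), d=3 → -e2, X_14=(2, -3, 3)

(2, -3, 3)


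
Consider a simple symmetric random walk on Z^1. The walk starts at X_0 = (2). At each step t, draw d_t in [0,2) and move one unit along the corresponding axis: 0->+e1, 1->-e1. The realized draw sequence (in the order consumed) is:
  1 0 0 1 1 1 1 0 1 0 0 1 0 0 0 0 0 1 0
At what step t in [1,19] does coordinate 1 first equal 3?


3

t=0: X=(2), d=1 → -e1, X_1=(1)
t=1: X=(1), d=0 → +e1, X_2=(2)
t=2: X=(2), d=0 → +e1, X_3=(3)
t=3: X=(3), d=1 → -e1, X_4=(2)
t=4: X=(2), d=1 → -e1, X_5=(1)
t=5: X=(1), d=1 → -e1, X_6=(0)
t=6: X=(0), d=1 → -e1, X_7=(-1)
t=7: X=(-1), d=0 → +e1, X_8=(0)
t=8: X=(0), d=1 → -e1, X_9=(-1)
t=9: X=(-1), d=0 → +e1, X_10=(0)
t=10: X=(0), d=0 → +e1, X_11=(1)
t=11: X=(1), d=1 → -e1, X_12=(0)
t=12: X=(0), d=0 → +e1, X_13=(1)
t=13: X=(1), d=0 → +e1, X_14=(2)
t=14: X=(2), d=0 → +e1, X_15=(3)
t=15: X=(3), d=0 → +e1, X_16=(4)
t=16: X=(4), d=0 → +e1, X_17=(5)
t=17: X=(5), d=1 → -e1, X_18=(4)
t=18: X=(4), d=0 → +e1, X_19=(5)


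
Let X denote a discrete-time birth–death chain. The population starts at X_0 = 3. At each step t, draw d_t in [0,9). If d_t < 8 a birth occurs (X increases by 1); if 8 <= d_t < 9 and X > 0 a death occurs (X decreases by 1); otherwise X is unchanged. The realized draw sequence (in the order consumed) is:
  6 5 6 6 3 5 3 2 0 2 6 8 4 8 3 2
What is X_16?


15

t=0: X=3, d=6 → birth, X_1=4
t=1: X=4, d=5 → birth, X_2=5
t=2: X=5, d=6 → birth, X_3=6
t=3: X=6, d=6 → birth, X_4=7
t=4: X=7, d=3 → birth, X_5=8
t=5: X=8, d=5 → birth, X_6=9
t=6: X=9, d=3 → birth, X_7=10
t=7: X=10, d=2 → birth, X_8=11
t=8: X=11, d=0 → birth, X_9=12
t=9: X=12, d=2 → birth, X_10=13
t=10: X=13, d=6 → birth, X_11=14
t=11: X=14, d=8 → death, X_12=13
t=12: X=13, d=4 → birth, X_13=14
t=13: X=14, d=8 → death, X_14=13
t=14: X=13, d=3 → birth, X_15=14
t=15: X=14, d=2 → birth, X_16=15


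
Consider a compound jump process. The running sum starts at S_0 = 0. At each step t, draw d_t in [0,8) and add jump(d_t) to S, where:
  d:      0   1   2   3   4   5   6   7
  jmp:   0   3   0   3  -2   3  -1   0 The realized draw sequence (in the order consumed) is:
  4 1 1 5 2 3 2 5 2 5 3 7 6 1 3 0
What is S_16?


t=0: S=0, d=4, jump=-2, S_1=-2
t=1: S=-2, d=1, jump=3, S_2=1
t=2: S=1, d=1, jump=3, S_3=4
t=3: S=4, d=5, jump=3, S_4=7
t=4: S=7, d=2, jump=0, S_5=7
t=5: S=7, d=3, jump=3, S_6=10
t=6: S=10, d=2, jump=0, S_7=10
t=7: S=10, d=5, jump=3, S_8=13
t=8: S=13, d=2, jump=0, S_9=13
t=9: S=13, d=5, jump=3, S_10=16
t=10: S=16, d=3, jump=3, S_11=19
t=11: S=19, d=7, jump=0, S_12=19
t=12: S=19, d=6, jump=-1, S_13=18
t=13: S=18, d=1, jump=3, S_14=21
t=14: S=21, d=3, jump=3, S_15=24
t=15: S=24, d=0, jump=0, S_16=24

24


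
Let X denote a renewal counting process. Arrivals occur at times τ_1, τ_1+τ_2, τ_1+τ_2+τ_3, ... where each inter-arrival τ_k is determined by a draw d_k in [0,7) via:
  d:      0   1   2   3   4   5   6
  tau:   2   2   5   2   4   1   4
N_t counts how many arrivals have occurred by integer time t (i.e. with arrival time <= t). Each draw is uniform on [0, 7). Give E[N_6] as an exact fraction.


Inter-arrival values over d=0..6: [2, 2, 5, 2, 4, 1, 4]
Each d has probability 1/7, so the pmf of τ is: f(1) = 1/7, f(2) = 3/7, f(4) = 2/7, f(5) = 1/7
Renewal equation for m(n) = E[N_n]: condition on τ_1 = k (if k <= n, one arrival plus a fresh copy on the remaining n−k steps): m(n) = F(n) + Σ_{k<=n} f(k)·m(n−k), where F(n) = P(τ <= n) and m(0) = 0
m(1) = F(1) = 1/7
m(2) = F(2) + f(1)·m(1) = 4/7 + 1/7·1/7 = 29/49
m(3) = F(3) + f(1)·m(2) + f(2)·m(1) = 4/7 + 1/7·29/49 + 3/7·1/7 = 246/343
m(4) = F(4) + f(1)·m(3) + f(2)·m(2) = 6/7 + 1/7·246/343 + 3/7·29/49 = 2913/2401
m(5) = F(5) + f(1)·m(4) + f(2)·m(3) + f(4)·m(1) = 1 + 1/7·2913/2401 + 3/7·246/343 + 2/7·1/7 = 25572/16807
m(6) = F(6) + f(1)·m(5) + f(2)·m(4) + f(4)·m(2) + f(5)·m(1) = 1 + 1/7·25572/16807 + 3/7·2913/2401 + 2/7·29/49 + 1/7·1/7 = 226689/117649
E[N_6] = m(6) = 226689/117649

226689/117649


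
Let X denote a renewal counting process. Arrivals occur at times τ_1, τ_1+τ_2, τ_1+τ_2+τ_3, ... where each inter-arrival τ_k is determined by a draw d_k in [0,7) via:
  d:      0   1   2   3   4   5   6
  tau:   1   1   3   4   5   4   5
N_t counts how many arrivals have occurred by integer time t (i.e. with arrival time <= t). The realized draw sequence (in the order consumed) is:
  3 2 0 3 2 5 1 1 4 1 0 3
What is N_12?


4

draw d_1=3: τ_1=4, arrival time A_1=4
draw d_2=2: τ_2=3, arrival time A_2=7
draw d_3=0: τ_3=1, arrival time A_3=8
draw d_4=3: τ_4=4, arrival time A_4=12
draw d_5=2: τ_5=3, arrival time A_5=15
draw d_6=5: τ_6=4, arrival time A_6=19
draw d_7=1: τ_7=1, arrival time A_7=20
draw d_8=1: τ_8=1, arrival time A_8=21
draw d_9=4: τ_9=5, arrival time A_9=26
draw d_10=1: τ_10=1, arrival time A_10=27
draw d_11=0: τ_11=1, arrival time A_11=28
draw d_12=3: τ_12=4, arrival time A_12=32
N_t over t=0..12: 0:0 1:0 2:0 3:0 4:1 5:1 6:1 7:2 8:3 9:3 10:3 11:3 12:4


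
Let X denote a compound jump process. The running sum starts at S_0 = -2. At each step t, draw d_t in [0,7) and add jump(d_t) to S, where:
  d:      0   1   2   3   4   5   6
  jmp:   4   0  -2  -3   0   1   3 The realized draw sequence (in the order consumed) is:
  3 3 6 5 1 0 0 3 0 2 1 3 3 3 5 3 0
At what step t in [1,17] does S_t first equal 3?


t=0: S=-2, d=3, jump=-3, S_1=-5
t=1: S=-5, d=3, jump=-3, S_2=-8
t=2: S=-8, d=6, jump=3, S_3=-5
t=3: S=-5, d=5, jump=1, S_4=-4
t=4: S=-4, d=1, jump=0, S_5=-4
t=5: S=-4, d=0, jump=4, S_6=0
t=6: S=0, d=0, jump=4, S_7=4
t=7: S=4, d=3, jump=-3, S_8=1
t=8: S=1, d=0, jump=4, S_9=5
t=9: S=5, d=2, jump=-2, S_10=3
t=10: S=3, d=1, jump=0, S_11=3
t=11: S=3, d=3, jump=-3, S_12=0
t=12: S=0, d=3, jump=-3, S_13=-3
t=13: S=-3, d=3, jump=-3, S_14=-6
t=14: S=-6, d=5, jump=1, S_15=-5
t=15: S=-5, d=3, jump=-3, S_16=-8
t=16: S=-8, d=0, jump=4, S_17=-4

10


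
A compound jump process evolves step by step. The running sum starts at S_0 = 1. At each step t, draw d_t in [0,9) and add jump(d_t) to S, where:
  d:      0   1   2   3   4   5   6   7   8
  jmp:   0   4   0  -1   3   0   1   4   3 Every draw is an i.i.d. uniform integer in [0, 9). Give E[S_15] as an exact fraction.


Outcome values over d=0..8: [0, 4, 0, -1, 3, 0, 1, 4, 3]
Σy = 14, Σy² = 52, M = 9
μ = 14/9 = 14/9,  σ² = 52/9 − (14/9)² = 272/81
E[S_15] = 1 + 15·(14/9) = 73/3

73/3


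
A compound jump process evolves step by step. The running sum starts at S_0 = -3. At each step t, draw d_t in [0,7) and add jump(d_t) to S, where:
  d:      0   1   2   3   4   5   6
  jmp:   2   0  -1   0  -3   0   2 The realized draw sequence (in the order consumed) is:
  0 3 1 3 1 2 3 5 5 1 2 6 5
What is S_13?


t=0: S=-3, d=0, jump=2, S_1=-1
t=1: S=-1, d=3, jump=0, S_2=-1
t=2: S=-1, d=1, jump=0, S_3=-1
t=3: S=-1, d=3, jump=0, S_4=-1
t=4: S=-1, d=1, jump=0, S_5=-1
t=5: S=-1, d=2, jump=-1, S_6=-2
t=6: S=-2, d=3, jump=0, S_7=-2
t=7: S=-2, d=5, jump=0, S_8=-2
t=8: S=-2, d=5, jump=0, S_9=-2
t=9: S=-2, d=1, jump=0, S_10=-2
t=10: S=-2, d=2, jump=-1, S_11=-3
t=11: S=-3, d=6, jump=2, S_12=-1
t=12: S=-1, d=5, jump=0, S_13=-1

-1


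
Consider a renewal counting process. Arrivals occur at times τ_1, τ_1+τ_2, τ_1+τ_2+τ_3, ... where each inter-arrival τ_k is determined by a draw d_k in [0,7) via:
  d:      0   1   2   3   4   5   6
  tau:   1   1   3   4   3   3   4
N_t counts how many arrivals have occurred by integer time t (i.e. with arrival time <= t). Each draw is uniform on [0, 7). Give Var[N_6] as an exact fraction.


9298308172/13841287201

Inter-arrival values over d=0..6: [1, 1, 3, 4, 3, 3, 4]
Each d has probability 1/7, so the pmf of τ is: f(1) = 2/7, f(3) = 3/7, f(4) = 2/7
Let p_n(j) = P(N_n = j), with p_0 = [1]. Condition on τ_1: p_n(0) = P(τ > n), and for j >= 1, p_n(j) = Σ_{k<=n} f(k)·p_{n−k}(j−1)
p_1 = [5/7, 2/7]  (j = 0..1)
p_2 = [5/7, 10/49, 4/49]  (j = 0..2)
p_3 = [2/7, 31/49, 20/343, 8/343]  (j = 0..3)
p_4 = [0, 33/49, 104/343, 40/2401, 16/2401]  (j = 0..4)
p_5 = [0, 25/49, 124/343, 292/2401, 80/16807, 32/16807]  (j = 0..5)
p_6 = [0, 16/49, 163/343, 52/343, 752/16807, 160/117649, 64/117649]  (j = 0..6)
E[N_6] = Σ j·p_6(j) = 225982/117649;  E[N_6²] = Σ j²·p_6(j) = 513104/117649
Var[N_6] = 513104/117649 − (225982/117649)² = 9298308172/13841287201


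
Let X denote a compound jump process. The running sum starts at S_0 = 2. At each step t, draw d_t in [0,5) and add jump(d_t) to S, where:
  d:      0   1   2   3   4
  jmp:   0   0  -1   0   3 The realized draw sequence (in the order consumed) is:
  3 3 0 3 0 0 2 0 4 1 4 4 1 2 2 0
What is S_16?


8

t=0: S=2, d=3, jump=0, S_1=2
t=1: S=2, d=3, jump=0, S_2=2
t=2: S=2, d=0, jump=0, S_3=2
t=3: S=2, d=3, jump=0, S_4=2
t=4: S=2, d=0, jump=0, S_5=2
t=5: S=2, d=0, jump=0, S_6=2
t=6: S=2, d=2, jump=-1, S_7=1
t=7: S=1, d=0, jump=0, S_8=1
t=8: S=1, d=4, jump=3, S_9=4
t=9: S=4, d=1, jump=0, S_10=4
t=10: S=4, d=4, jump=3, S_11=7
t=11: S=7, d=4, jump=3, S_12=10
t=12: S=10, d=1, jump=0, S_13=10
t=13: S=10, d=2, jump=-1, S_14=9
t=14: S=9, d=2, jump=-1, S_15=8
t=15: S=8, d=0, jump=0, S_16=8


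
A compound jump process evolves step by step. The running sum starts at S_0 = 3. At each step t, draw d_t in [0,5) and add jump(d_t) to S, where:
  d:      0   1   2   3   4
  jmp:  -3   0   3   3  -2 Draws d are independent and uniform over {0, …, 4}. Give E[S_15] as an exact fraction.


Outcome values over d=0..4: [-3, 0, 3, 3, -2]
Σy = 1, Σy² = 31, M = 5
μ = 1/5 = 1/5,  σ² = 31/5 − (1/5)² = 154/25
E[S_15] = 3 + 15·(1/5) = 6

6


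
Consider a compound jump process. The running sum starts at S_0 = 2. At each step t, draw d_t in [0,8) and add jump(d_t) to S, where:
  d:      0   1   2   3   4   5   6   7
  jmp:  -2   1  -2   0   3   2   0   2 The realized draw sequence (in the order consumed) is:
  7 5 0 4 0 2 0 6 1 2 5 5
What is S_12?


4

t=0: S=2, d=7, jump=2, S_1=4
t=1: S=4, d=5, jump=2, S_2=6
t=2: S=6, d=0, jump=-2, S_3=4
t=3: S=4, d=4, jump=3, S_4=7
t=4: S=7, d=0, jump=-2, S_5=5
t=5: S=5, d=2, jump=-2, S_6=3
t=6: S=3, d=0, jump=-2, S_7=1
t=7: S=1, d=6, jump=0, S_8=1
t=8: S=1, d=1, jump=1, S_9=2
t=9: S=2, d=2, jump=-2, S_10=0
t=10: S=0, d=5, jump=2, S_11=2
t=11: S=2, d=5, jump=2, S_12=4


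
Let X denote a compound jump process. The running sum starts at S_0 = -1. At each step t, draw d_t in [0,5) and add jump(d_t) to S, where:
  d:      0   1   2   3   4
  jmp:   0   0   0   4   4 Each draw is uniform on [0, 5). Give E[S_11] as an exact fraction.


Outcome values over d=0..4: [0, 0, 0, 4, 4]
Σy = 8, Σy² = 32, M = 5
μ = 8/5 = 8/5,  σ² = 32/5 − (8/5)² = 96/25
E[S_11] = -1 + 11·(8/5) = 83/5

83/5


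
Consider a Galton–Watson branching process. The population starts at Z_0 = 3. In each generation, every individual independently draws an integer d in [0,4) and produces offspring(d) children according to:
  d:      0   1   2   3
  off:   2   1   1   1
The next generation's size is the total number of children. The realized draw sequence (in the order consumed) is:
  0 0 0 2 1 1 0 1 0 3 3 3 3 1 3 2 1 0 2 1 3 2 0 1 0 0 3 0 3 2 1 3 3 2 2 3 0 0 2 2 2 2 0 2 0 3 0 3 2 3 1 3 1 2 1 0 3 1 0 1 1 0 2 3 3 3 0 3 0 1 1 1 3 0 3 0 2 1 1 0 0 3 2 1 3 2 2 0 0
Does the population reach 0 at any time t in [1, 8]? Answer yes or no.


gen 0: Z_0=3, draws=[0, 0, 0], offspring=[2, 2, 2], Z_1=6
gen 1: Z_1=6, draws=[2, 1, 1, 0, 1, 0], offspring=[1, 1, 1, 2, 1, 2], Z_2=8
gen 2: Z_2=8, draws=[3, 3, 3, 3, 1, 3, 2, 1], offspring=[1, 1, 1, 1, 1, 1, 1, 1], Z_3=8
gen 3: Z_3=8, draws=[0, 2, 1, 3, 2, 0, 1, 0], offspring=[2, 1, 1, 1, 1, 2, 1, 2], Z_4=11
gen 4: Z_4=11, draws=[0, 3, 0, 3, 2, 1, 3, 3, 2, 2, 3], offspring=[2, 1, 2, 1, 1, 1, 1, 1, 1, 1, 1], Z_5=13
gen 5: Z_5=13, draws=[0, 0, 2, 2, 2, 2, 0, 2, 0, 3, 0, 3, 2], offspring=[2, 2, 1, 1, 1, 1, 2, 1, 2, 1, 2, 1, 1], Z_6=18
gen 6: Z_6=18, draws=[3, 1, 3, 1, 2, 1, 0, 3, 1, 0, 1, 1, 0, 2, 3, 3, 3, 0], offspring=[1, 1, 1, 1, 1, 1, 2, 1, 1, 2, 1, 1, 2, 1, 1, 1, 1, 2], Z_7=22
gen 7: Z_7=22, draws=[3, 0, 1, 1, 1, 3, 0, 3, 0, 2, 1, 1, 0, 0, 3, 2, 1, 3, 2, 2, 0, 0], offspring=[1, 2, 1, 1, 1, 1, 2, 1, 2, 1, 1, 1, 2, 2, 1, 1, 1, 1, 1, 1, 2, 2], Z_8=29

no


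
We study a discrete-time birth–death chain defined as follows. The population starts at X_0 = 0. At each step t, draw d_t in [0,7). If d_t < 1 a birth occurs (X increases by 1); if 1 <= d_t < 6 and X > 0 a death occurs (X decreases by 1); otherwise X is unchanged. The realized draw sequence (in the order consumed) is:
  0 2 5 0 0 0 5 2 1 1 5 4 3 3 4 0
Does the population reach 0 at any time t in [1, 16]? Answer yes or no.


t=0: X=0, d=0 → birth, X_1=1
t=1: X=1, d=2 → death, X_2=0
t=2: X=0, d=5 → hold, X_3=0
t=3: X=0, d=0 → birth, X_4=1
t=4: X=1, d=0 → birth, X_5=2
t=5: X=2, d=0 → birth, X_6=3
t=6: X=3, d=5 → death, X_7=2
t=7: X=2, d=2 → death, X_8=1
t=8: X=1, d=1 → death, X_9=0
t=9: X=0, d=1 → hold, X_10=0
t=10: X=0, d=5 → hold, X_11=0
t=11: X=0, d=4 → hold, X_12=0
t=12: X=0, d=3 → hold, X_13=0
t=13: X=0, d=3 → hold, X_14=0
t=14: X=0, d=4 → hold, X_15=0
t=15: X=0, d=0 → birth, X_16=1

yes


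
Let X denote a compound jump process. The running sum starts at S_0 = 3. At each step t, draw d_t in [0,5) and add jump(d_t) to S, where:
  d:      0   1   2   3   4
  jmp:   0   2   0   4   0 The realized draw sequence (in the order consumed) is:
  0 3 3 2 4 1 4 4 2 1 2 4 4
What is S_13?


15

t=0: S=3, d=0, jump=0, S_1=3
t=1: S=3, d=3, jump=4, S_2=7
t=2: S=7, d=3, jump=4, S_3=11
t=3: S=11, d=2, jump=0, S_4=11
t=4: S=11, d=4, jump=0, S_5=11
t=5: S=11, d=1, jump=2, S_6=13
t=6: S=13, d=4, jump=0, S_7=13
t=7: S=13, d=4, jump=0, S_8=13
t=8: S=13, d=2, jump=0, S_9=13
t=9: S=13, d=1, jump=2, S_10=15
t=10: S=15, d=2, jump=0, S_11=15
t=11: S=15, d=4, jump=0, S_12=15
t=12: S=15, d=4, jump=0, S_13=15


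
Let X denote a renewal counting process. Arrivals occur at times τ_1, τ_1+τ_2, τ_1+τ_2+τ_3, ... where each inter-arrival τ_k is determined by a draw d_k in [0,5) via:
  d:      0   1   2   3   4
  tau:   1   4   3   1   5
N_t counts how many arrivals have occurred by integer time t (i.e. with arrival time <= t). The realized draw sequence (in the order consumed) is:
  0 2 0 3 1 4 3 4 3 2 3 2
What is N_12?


draw d_1=0: τ_1=1, arrival time A_1=1
draw d_2=2: τ_2=3, arrival time A_2=4
draw d_3=0: τ_3=1, arrival time A_3=5
draw d_4=3: τ_4=1, arrival time A_4=6
draw d_5=1: τ_5=4, arrival time A_5=10
draw d_6=4: τ_6=5, arrival time A_6=15
draw d_7=3: τ_7=1, arrival time A_7=16
draw d_8=4: τ_8=5, arrival time A_8=21
draw d_9=3: τ_9=1, arrival time A_9=22
draw d_10=2: τ_10=3, arrival time A_10=25
draw d_11=3: τ_11=1, arrival time A_11=26
draw d_12=2: τ_12=3, arrival time A_12=29
N_t over t=0..12: 0:0 1:1 2:1 3:1 4:2 5:3 6:4 7:4 8:4 9:4 10:5 11:5 12:5

5


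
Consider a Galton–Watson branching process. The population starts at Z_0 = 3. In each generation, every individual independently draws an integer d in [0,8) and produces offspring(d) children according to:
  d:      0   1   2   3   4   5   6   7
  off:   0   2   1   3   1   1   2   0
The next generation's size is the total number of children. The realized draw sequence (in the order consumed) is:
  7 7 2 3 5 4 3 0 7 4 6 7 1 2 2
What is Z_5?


gen 0: Z_0=3, draws=[7, 7, 2], offspring=[0, 0, 1], Z_1=1
gen 1: Z_1=1, draws=[3], offspring=[3], Z_2=3
gen 2: Z_2=3, draws=[5, 4, 3], offspring=[1, 1, 3], Z_3=5
gen 3: Z_3=5, draws=[0, 7, 4, 6, 7], offspring=[0, 0, 1, 2, 0], Z_4=3
gen 4: Z_4=3, draws=[1, 2, 2], offspring=[2, 1, 1], Z_5=4

4


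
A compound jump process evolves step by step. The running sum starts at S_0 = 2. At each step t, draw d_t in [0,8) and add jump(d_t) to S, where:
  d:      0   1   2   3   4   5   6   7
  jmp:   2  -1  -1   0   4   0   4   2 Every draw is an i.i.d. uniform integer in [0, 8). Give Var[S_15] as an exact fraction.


Outcome values over d=0..7: [2, -1, -1, 0, 4, 0, 4, 2]
Σy = 10, Σy² = 42, M = 8
μ = 10/8 = 5/4,  σ² = 42/8 − (5/4)² = 59/16
Independent increments: Var[S_15] = 15·σ² = 15·(59/16) = 885/16

885/16


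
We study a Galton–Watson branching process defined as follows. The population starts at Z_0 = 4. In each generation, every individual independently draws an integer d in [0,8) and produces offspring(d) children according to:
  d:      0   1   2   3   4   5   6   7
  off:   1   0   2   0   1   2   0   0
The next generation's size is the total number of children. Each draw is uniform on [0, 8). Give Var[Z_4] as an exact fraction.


51975/16384

Outcome values over d=0..7: [1, 0, 2, 0, 1, 2, 0, 0]
Σy = 6, Σy² = 10, M = 8
μ = 6/8 = 3/4,  σ² = 10/8 − (3/4)² = 11/16
V_0 = 0, E_0 = 4
V_1 = 11/16·E_0 + (3/4)²·V_0 = 11/4;  E_1 = 3
V_2 = 11/16·E_1 + (3/4)²·V_1 = 231/64;  E_2 = 9/4
V_3 = 11/16·E_2 + (3/4)²·V_2 = 3663/1024;  E_3 = 27/16
V_4 = 11/16·E_3 + (3/4)²·V_3 = 51975/16384;  E_4 = 81/64


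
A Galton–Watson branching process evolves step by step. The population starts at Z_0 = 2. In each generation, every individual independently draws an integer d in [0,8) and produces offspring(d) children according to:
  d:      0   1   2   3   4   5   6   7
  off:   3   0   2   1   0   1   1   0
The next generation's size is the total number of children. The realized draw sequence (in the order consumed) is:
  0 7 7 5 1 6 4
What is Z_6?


0

gen 0: Z_0=2, draws=[0, 7], offspring=[3, 0], Z_1=3
gen 1: Z_1=3, draws=[7, 5, 1], offspring=[0, 1, 0], Z_2=1
gen 2: Z_2=1, draws=[6], offspring=[1], Z_3=1
gen 3: Z_3=1, draws=[4], offspring=[0], Z_4=0
gen 4: Z_4=0, draws=[], offspring=[], Z_5=0
gen 5: Z_5=0, draws=[], offspring=[], Z_6=0


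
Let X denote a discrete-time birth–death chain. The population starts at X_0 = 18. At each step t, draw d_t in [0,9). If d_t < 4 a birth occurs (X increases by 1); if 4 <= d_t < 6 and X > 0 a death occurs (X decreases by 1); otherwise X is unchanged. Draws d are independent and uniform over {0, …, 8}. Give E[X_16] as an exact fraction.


194/9

X can drop by at most 1 per step and X_0 = 18 > T = 16, so X_t >= 18 − t >= 2 > 0 for every t <= 16: the floor at 0 (the 'and X > 0' condition) never binds. Hence X_16 = X_0 + Σ_{t<16} Y_t with i.i.d. increments Y_t = y(d_t) ∈ {+1, −1, 0}.
Outcome values over d=0..8: [1, 1, 1, 1, -1, -1, 0, 0, 0]
Σy = 2, Σy² = 6, M = 9
μ = 2/9 = 2/9,  σ² = 6/9 − (2/9)² = 50/81
E[X_16] = 18 + 16·(2/9) = 194/9


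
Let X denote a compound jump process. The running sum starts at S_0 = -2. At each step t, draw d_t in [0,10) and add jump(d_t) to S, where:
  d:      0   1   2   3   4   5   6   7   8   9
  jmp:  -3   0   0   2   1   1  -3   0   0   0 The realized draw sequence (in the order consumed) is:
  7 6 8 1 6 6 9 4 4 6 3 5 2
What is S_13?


-9

t=0: S=-2, d=7, jump=0, S_1=-2
t=1: S=-2, d=6, jump=-3, S_2=-5
t=2: S=-5, d=8, jump=0, S_3=-5
t=3: S=-5, d=1, jump=0, S_4=-5
t=4: S=-5, d=6, jump=-3, S_5=-8
t=5: S=-8, d=6, jump=-3, S_6=-11
t=6: S=-11, d=9, jump=0, S_7=-11
t=7: S=-11, d=4, jump=1, S_8=-10
t=8: S=-10, d=4, jump=1, S_9=-9
t=9: S=-9, d=6, jump=-3, S_10=-12
t=10: S=-12, d=3, jump=2, S_11=-10
t=11: S=-10, d=5, jump=1, S_12=-9
t=12: S=-9, d=2, jump=0, S_13=-9


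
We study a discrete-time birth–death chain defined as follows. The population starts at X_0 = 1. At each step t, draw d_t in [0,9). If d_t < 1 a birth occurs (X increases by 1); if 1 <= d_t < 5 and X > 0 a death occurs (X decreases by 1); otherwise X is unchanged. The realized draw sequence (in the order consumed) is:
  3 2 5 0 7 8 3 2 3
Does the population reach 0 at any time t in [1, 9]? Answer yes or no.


yes

t=0: X=1, d=3 → death, X_1=0
t=1: X=0, d=2 → hold, X_2=0
t=2: X=0, d=5 → hold, X_3=0
t=3: X=0, d=0 → birth, X_4=1
t=4: X=1, d=7 → hold, X_5=1
t=5: X=1, d=8 → hold, X_6=1
t=6: X=1, d=3 → death, X_7=0
t=7: X=0, d=2 → hold, X_8=0
t=8: X=0, d=3 → hold, X_9=0


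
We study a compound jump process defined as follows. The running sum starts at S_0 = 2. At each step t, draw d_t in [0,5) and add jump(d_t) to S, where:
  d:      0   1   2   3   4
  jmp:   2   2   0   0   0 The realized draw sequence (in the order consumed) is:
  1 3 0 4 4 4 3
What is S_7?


t=0: S=2, d=1, jump=2, S_1=4
t=1: S=4, d=3, jump=0, S_2=4
t=2: S=4, d=0, jump=2, S_3=6
t=3: S=6, d=4, jump=0, S_4=6
t=4: S=6, d=4, jump=0, S_5=6
t=5: S=6, d=4, jump=0, S_6=6
t=6: S=6, d=3, jump=0, S_7=6

6


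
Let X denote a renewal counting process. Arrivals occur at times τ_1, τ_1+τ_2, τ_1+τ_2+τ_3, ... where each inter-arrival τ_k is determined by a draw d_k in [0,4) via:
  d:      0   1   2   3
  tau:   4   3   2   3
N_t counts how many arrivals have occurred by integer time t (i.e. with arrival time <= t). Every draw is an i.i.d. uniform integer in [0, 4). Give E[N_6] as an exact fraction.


Inter-arrival values over d=0..3: [4, 3, 2, 3]
Each d has probability 1/4, so the pmf of τ is: f(2) = 1/4, f(3) = 1/2, f(4) = 1/4
Renewal equation for m(n) = E[N_n]: condition on τ_1 = k (if k <= n, one arrival plus a fresh copy on the remaining n−k steps): m(n) = F(n) + Σ_{k<=n} f(k)·m(n−k), where F(n) = P(τ <= n) and m(0) = 0
m(1) = F(1) = 0
m(2) = F(2) = 1/4
m(3) = F(3) = 3/4
m(4) = F(4) + f(2)·m(2) = 1 + 1/4·1/4 = 17/16
m(5) = F(5) + f(2)·m(3) + f(3)·m(2) = 1 + 1/4·3/4 + 1/2·1/4 = 21/16
m(6) = F(6) + f(2)·m(4) + f(3)·m(3) + f(4)·m(2) = 1 + 1/4·17/16 + 1/2·3/4 + 1/4·1/4 = 109/64
E[N_6] = m(6) = 109/64

109/64


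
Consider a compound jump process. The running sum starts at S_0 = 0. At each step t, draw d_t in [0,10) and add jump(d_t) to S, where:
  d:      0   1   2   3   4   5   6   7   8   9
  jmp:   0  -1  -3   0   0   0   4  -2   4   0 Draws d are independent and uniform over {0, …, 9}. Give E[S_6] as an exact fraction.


6/5

Outcome values over d=0..9: [0, -1, -3, 0, 0, 0, 4, -2, 4, 0]
Σy = 2, Σy² = 46, M = 10
μ = 2/10 = 1/5,  σ² = 46/10 − (1/5)² = 114/25
E[S_6] = 0 + 6·(1/5) = 6/5


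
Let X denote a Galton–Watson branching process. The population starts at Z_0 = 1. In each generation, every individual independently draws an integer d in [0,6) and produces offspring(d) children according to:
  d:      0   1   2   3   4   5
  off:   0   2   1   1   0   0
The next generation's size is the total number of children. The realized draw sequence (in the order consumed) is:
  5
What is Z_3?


0

gen 0: Z_0=1, draws=[5], offspring=[0], Z_1=0
gen 1: Z_1=0, draws=[], offspring=[], Z_2=0
gen 2: Z_2=0, draws=[], offspring=[], Z_3=0


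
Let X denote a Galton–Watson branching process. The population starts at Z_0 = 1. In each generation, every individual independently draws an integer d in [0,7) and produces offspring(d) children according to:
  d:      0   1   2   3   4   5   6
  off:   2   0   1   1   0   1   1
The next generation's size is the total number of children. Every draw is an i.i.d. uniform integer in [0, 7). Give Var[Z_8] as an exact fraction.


Outcome values over d=0..6: [2, 0, 1, 1, 0, 1, 1]
Σy = 6, Σy² = 8, M = 7
μ = 6/7 = 6/7,  σ² = 8/7 − (6/7)² = 20/49
V_0 = 0, E_0 = 1
V_1 = 20/49·E_0 + (6/7)²·V_0 = 20/49;  E_1 = 6/7
V_2 = 20/49·E_1 + (6/7)²·V_1 = 1560/2401;  E_2 = 36/49
V_3 = 20/49·E_2 + (6/7)²·V_2 = 91440/117649;  E_3 = 216/343
V_4 = 20/49·E_3 + (6/7)²·V_3 = 4773600/5764801;  E_4 = 1296/2401
V_5 = 20/49·E_4 + (6/7)²·V_4 = 234083520/282475249;  E_5 = 7776/16807
V_6 = 20/49·E_5 + (6/7)²·V_5 = 11040831360/13841287201;  E_6 = 46656/117649
V_7 = 20/49·E_6 + (6/7)²·V_6 = 507250563840/678223072849;  E_7 = 279936/823543
V_8 = 20/49·E_7 + (6/7)²·V_7 = 22871806963200/33232930569601;  E_8 = 1679616/5764801

22871806963200/33232930569601
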